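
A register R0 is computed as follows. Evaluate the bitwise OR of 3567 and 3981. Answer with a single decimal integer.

3567 = 110111101111
3981 = 111110001101
 OR → 111111101111 = 4079

4079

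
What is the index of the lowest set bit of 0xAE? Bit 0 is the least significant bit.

1

0xAE = 10101110
Trailing zeros: 1, so the lowest set bit is bit 1 (value 2).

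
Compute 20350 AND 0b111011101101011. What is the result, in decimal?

18282

20350 = 100111101111110
b = 111011101101011
AND → 100011101101010 = 18282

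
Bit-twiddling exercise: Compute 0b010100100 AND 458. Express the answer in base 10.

128

a = 010100100
458 = 111001010
AND → 010000000 = 128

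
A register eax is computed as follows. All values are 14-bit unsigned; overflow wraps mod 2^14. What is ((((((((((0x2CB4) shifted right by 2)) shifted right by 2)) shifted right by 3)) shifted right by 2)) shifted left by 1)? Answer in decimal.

0x2CB4 = 10110010110100
→ shifted right by 2 → 00101100101101 = 2861
→ shifted right by 2 → 00001011001011 = 715
→ shifted right by 3 → 00000001011001 = 89
→ shifted right by 2 → 00000000010110 = 22
→ shifted left by 1 (mod 2^14) → 00000000101100 = 44

44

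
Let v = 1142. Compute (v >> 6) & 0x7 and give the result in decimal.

v = 10001110110
Shift right by 6: 10001
Mask low 3 bits: 001 = 1

1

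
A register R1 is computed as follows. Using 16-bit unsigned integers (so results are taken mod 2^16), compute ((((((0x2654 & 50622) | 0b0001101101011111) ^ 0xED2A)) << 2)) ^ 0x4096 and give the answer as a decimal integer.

0x2654 = 0010011001010100
50622 = 1100010110111110
→ & → 0000010000010100 = 1044
0b0001101101011111 = 0001101101011111
→ | → 0001111101011111 = 8031
0xED2A = 1110110100101010
→ ^ → 1111001001110101 = 62069
→ << 2 (mod 2^16) → 1100100111010100 = 51668
0x4096 = 0100000010010110
→ ^ → 1000100101000010 = 35138

35138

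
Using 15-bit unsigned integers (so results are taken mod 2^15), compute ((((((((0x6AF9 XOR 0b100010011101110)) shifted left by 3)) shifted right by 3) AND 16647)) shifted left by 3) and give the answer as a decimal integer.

0x6AF9 = 110101011111001
0b100010011101110 = 100010011101110
→ XOR → 010111000010111 = 11799
→ shifted left by 3 (mod 2^15) → 111000010111000 = 28856
→ shifted right by 3 → 000111000010111 = 3607
16647 = 100000100000111
→ AND → 000000000000111 = 7
→ shifted left by 3 (mod 2^15) → 000000000111000 = 56

56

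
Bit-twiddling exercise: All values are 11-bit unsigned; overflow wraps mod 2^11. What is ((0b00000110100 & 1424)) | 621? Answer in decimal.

0b00000110100 = 00000110100
1424 = 10110010000
→ & → 00000010000 = 16
621 = 01001101101
→ | → 01001111101 = 637

637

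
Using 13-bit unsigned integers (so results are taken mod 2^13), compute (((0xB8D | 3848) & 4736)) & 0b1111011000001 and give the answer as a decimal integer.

640

0xB8D = 0101110001101
3848 = 0111100001000
→ | → 0111110001101 = 3981
4736 = 1001010000000
→ & → 0001010000000 = 640
0b1111011000001 = 1111011000001
→ & → 0001010000000 = 640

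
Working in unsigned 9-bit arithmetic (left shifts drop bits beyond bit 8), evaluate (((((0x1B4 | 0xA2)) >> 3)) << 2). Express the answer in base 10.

216

0x1B4 = 110110100
0xA2 = 010100010
→ | → 110110110 = 438
→ >> 3 → 000110110 = 54
→ << 2 (mod 2^9) → 011011000 = 216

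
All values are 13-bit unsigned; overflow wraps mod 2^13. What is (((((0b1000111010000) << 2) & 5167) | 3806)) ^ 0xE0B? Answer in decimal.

213

0b1000111010000 = 1000111010000
→ << 2 (mod 2^13) → 0011101000000 = 1856
5167 = 1010000101111
→ & → 0010000000000 = 1024
3806 = 0111011011110
→ | → 0111011011110 = 3806
0xE0B = 0111000001011
→ ^ → 0000011010101 = 213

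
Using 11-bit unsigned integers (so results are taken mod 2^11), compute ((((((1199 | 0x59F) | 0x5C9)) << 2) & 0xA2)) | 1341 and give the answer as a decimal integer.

1469

1199 = 10010101111
0x59F = 10110011111
→ | → 10110111111 = 1471
0x5C9 = 10111001001
→ | → 10111111111 = 1535
→ << 2 (mod 2^11) → 11111111100 = 2044
0xA2 = 00010100010
→ & → 00010100000 = 160
1341 = 10100111101
→ | → 10110111101 = 1469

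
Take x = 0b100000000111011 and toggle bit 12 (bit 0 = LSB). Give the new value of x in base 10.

20539

x = 100000000111011
bit 12 is currently 0; toggle it via x ^ (1 << 12) = x ^ 4096
→ 101000000111011 = 20539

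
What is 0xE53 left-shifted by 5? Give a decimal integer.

0xE53 = 00000111001010011
shift left by 5 → 11100101001100000 = 117344
(equivalently, 3667 × 2^5 = 3667 × 32)

117344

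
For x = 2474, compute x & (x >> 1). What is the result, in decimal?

x = 100110101010 = 2474
x>>1 = 010011010101
AND  = 000010000000 = 128
(x & (x >> 1) has a 1 wherever x has two consecutive 1 bits.)

128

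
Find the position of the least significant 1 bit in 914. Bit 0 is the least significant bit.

1

914 = 1110010010
Trailing zeros: 1, so the lowest set bit is bit 1 (value 2).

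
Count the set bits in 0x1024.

3

0x1024 = 1000000100100
Count the 1s: 1 + 1 + 1 = 3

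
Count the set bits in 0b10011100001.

n = 10011100001
Count the 1s: 1 + 1 + 1 + 1 + 1 = 5

5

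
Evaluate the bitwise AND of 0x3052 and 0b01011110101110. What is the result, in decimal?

4098

0x3052 = 11000001010010
b = 01011110101110
AND → 01000000000010 = 4098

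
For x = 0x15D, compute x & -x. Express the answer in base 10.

1

x = 101011101 = 349
-x (two's complement) = …010100011
AND   = 000000001 = 1
(x & -x isolates the lowest set bit of x.)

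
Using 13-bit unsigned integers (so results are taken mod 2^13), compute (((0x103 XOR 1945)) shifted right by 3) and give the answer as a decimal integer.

211

0x103 = 0000100000011
1945 = 0011110011001
→ XOR → 0011010011010 = 1690
→ shifted right by 3 → 0000011010011 = 211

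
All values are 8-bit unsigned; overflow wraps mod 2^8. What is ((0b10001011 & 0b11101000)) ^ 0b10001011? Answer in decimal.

3

0b10001011 = 10001011
0b11101000 = 11101000
→ & → 10001000 = 136
0b10001011 = 10001011
→ ^ → 00000011 = 3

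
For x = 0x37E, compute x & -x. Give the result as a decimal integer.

2

x = 1101111110 = 894
-x (two's complement) = …0010000010
AND   = 0000000010 = 2
(x & -x isolates the lowest set bit of x.)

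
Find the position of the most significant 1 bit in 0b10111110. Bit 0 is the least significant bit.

7

0b10111110 = 10111110
The topmost 1 is at position 7 (since 2^7 = 128 ≤ 190 < 256).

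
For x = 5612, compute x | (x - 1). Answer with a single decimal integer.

5615

x = 1010111101100 = 5612
x - 1 = 1010111101011
OR    = 1010111101111 = 5615
(x | (x - 1) sets all bits below the lowest set bit.)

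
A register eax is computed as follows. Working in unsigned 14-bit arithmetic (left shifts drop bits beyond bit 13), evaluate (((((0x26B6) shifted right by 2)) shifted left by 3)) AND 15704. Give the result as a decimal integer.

0x26B6 = 10011010110110
→ shifted right by 2 → 00100110101101 = 2477
→ shifted left by 3 (mod 2^14) → 00110101101000 = 3432
15704 = 11110101011000
→ AND → 00110101001000 = 3400

3400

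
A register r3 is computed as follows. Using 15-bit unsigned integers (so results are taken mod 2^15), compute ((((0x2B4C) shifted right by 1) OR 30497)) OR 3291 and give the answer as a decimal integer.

32767

0x2B4C = 010101101001100
→ shifted right by 1 → 001010110100110 = 5542
30497 = 111011100100001
→ OR → 111011110100111 = 30631
3291 = 000110011011011
→ OR → 111111111111111 = 32767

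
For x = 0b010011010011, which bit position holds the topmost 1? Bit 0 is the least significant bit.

0b010011010011 = 10011010011
The topmost 1 is at position 10 (since 2^10 = 1024 ≤ 1235 < 2048).

10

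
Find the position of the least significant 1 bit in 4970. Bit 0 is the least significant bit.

1

4970 = 1001101101010
Trailing zeros: 1, so the lowest set bit is bit 1 (value 2).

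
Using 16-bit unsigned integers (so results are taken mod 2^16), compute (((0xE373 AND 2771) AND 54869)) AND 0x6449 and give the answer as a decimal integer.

65

0xE373 = 1110001101110011
2771 = 0000101011010011
→ AND → 0000001001010011 = 595
54869 = 1101011001010101
→ AND → 0000001001010001 = 593
0x6449 = 0110010001001001
→ AND → 0000000001000001 = 65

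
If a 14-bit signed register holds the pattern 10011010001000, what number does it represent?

pattern = 10011010001000 (MSB is 1 ⇒ negative)
Invert: 01100101110111, add 1 → 01100101111000 = 6520, so the value is -6520.
(Equivalently: 9864 - 2^14 = 9864 - 16384 = -6520.)

-6520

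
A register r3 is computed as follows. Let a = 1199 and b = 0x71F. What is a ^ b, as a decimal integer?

1199 = 10010101111
0x71F = 11100011111
XOR → 01110110000 = 944

944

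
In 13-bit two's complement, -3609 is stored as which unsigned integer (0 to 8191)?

4583

3609 in 13 bits: 0111000011001
Invert: 1000111100110
Add 1:  1000111100111 = 4583
(Check: 2^13 - 3609 = 8192 - 3609 = 4583.)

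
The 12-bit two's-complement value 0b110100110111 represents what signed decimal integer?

-713

pattern = 110100110111 (MSB is 1 ⇒ negative)
Invert: 001011001000, add 1 → 001011001001 = 713, so the value is -713.
(Equivalently: 3383 - 2^12 = 3383 - 4096 = -713.)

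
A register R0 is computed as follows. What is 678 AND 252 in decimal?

164

678 = 1010100110
252 = 0011111100
AND → 0010100100 = 164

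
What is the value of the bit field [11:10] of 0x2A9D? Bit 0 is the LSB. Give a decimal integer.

2

v = 10101010011101
Shift right by 10: 1010
Mask low 2 bits: 10 = 2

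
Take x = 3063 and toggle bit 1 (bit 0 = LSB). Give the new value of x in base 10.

x = 0101111110111
bit 1 is currently 1; toggle it via x ^ (1 << 1) = x ^ 2
→ 0101111110101 = 3061

3061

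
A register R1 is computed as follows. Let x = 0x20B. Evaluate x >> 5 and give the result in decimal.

0x20B = 1000001011
shift right by 5 → 0000010000 = 16
(equivalently, floor(523 / 32))

16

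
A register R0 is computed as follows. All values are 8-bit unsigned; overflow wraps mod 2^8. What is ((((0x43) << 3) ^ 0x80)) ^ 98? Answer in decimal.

250

0x43 = 01000011
→ << 3 (mod 2^8) → 00011000 = 24
0x80 = 10000000
→ ^ → 10011000 = 152
98 = 01100010
→ ^ → 11111010 = 250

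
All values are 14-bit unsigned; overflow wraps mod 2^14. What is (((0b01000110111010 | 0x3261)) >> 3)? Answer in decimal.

1663

0b01000110111010 = 01000110111010
0x3261 = 11001001100001
→ | → 11001111111011 = 13307
→ >> 3 → 00011001111111 = 1663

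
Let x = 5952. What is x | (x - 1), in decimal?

x = 1011101000000 = 5952
x - 1 = 1011100111111
OR    = 1011101111111 = 6015
(x | (x - 1) sets all bits below the lowest set bit.)

6015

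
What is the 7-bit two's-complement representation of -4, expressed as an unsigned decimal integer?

4 in 7 bits: 0000100
Invert: 1111011
Add 1:  1111100 = 124
(Check: 2^7 - 4 = 128 - 4 = 124.)

124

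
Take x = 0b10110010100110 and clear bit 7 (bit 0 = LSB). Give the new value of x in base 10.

11302

x = 10110010100110
bit 7 is currently 1; clear it via x & ~(1 << 7) = x & ~128
→ 10110000100110 = 11302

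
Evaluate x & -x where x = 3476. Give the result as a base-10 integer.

4

x = 110110010100 = 3476
-x (two's complement) = …001001101100
AND   = 000000000100 = 4
(x & -x isolates the lowest set bit of x.)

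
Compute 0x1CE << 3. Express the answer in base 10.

0x1CE = 000111001110
shift left by 3 → 111001110000 = 3696
(equivalently, 462 × 2^3 = 462 × 8)

3696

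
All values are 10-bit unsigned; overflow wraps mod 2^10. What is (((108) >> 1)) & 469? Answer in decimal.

20

108 = 0001101100
→ >> 1 → 0000110110 = 54
469 = 0111010101
→ & → 0000010100 = 20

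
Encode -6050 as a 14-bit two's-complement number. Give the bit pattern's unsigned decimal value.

10334

6050 in 14 bits: 01011110100010
Invert: 10100001011101
Add 1:  10100001011110 = 10334
(Check: 2^14 - 6050 = 16384 - 6050 = 10334.)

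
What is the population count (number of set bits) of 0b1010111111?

n = 1010111111
Count the 1s: 1 + 1 + 1 + 1 + 1 + 1 + 1 + 1 = 8

8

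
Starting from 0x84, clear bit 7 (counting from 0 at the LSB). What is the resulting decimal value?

x = 010000100
bit 7 is currently 1; clear it via x & ~(1 << 7) = x & ~128
→ 000000100 = 4

4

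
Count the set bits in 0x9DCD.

10

0x9DCD = 1001110111001101
Count the 1s: 1 + 1 + 1 + 1 + 1 + 1 + 1 + 1 + 1 + 1 = 10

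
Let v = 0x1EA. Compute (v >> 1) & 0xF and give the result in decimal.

v = 0111101010
Shift right by 1: 011110101
Mask low 4 bits: 0101 = 5

5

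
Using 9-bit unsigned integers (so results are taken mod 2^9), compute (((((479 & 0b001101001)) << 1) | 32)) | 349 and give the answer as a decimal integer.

511

479 = 111011111
0b001101001 = 001101001
→ & → 001001001 = 73
→ << 1 (mod 2^9) → 010010010 = 146
32 = 000100000
→ | → 010110010 = 178
349 = 101011101
→ | → 111111111 = 511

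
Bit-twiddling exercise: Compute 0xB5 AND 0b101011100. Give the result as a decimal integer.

0xB5 = 010110101
b = 101011100
AND → 000010100 = 20

20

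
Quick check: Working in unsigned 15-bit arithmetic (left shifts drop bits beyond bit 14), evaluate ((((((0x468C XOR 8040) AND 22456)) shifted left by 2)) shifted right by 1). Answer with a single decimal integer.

9024

0x468C = 100011010001100
8040 = 001111101101000
→ XOR → 101100111100100 = 23012
22456 = 101011110111000
→ AND → 101000110100000 = 20896
→ shifted left by 2 (mod 2^15) → 100011010000000 = 18048
→ shifted right by 1 → 010001101000000 = 9024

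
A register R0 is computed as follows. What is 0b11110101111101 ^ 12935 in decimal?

a = 11110101111101
12935 = 11001010000111
XOR → 00111111111010 = 4090

4090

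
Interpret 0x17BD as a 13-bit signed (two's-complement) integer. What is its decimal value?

-2115

pattern = 1011110111101 (MSB is 1 ⇒ negative)
Invert: 0100001000010, add 1 → 0100001000011 = 2115, so the value is -2115.
(Equivalently: 6077 - 2^13 = 6077 - 8192 = -2115.)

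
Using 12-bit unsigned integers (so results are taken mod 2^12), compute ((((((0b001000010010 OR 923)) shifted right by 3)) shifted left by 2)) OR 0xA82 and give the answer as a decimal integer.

3022

0b001000010010 = 001000010010
923 = 001110011011
→ OR → 001110011011 = 923
→ shifted right by 3 → 000001110011 = 115
→ shifted left by 2 (mod 2^12) → 000111001100 = 460
0xA82 = 101010000010
→ OR → 101111001110 = 3022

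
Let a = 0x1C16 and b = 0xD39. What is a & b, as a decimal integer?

3088

0x1C16 = 1110000010110
0xD39 = 0110100111001
AND → 0110000010000 = 3088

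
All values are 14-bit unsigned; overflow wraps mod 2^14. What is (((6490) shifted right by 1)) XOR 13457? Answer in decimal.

6490 = 01100101011010
→ shifted right by 1 → 00110010101101 = 3245
13457 = 11010010010001
→ XOR → 11100000111100 = 14396

14396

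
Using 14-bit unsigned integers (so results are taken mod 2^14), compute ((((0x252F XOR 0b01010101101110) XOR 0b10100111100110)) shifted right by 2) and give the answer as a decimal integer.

0x252F = 10010100101111
0b01010101101110 = 01010101101110
→ XOR → 11000001000001 = 12353
0b10100111100110 = 10100111100110
→ XOR → 01100110100111 = 6567
→ shifted right by 2 → 00011001101001 = 1641

1641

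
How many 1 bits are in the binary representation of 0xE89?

6

0xE89 = 111010001001
Count the 1s: 1 + 1 + 1 + 1 + 1 + 1 = 6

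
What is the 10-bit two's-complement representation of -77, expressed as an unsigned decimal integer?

77 in 10 bits: 0001001101
Invert: 1110110010
Add 1:  1110110011 = 947
(Check: 2^10 - 77 = 1024 - 77 = 947.)

947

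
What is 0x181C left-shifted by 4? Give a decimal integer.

0x181C = 00001100000011100
shift left by 4 → 11000000111000000 = 98752
(equivalently, 6172 × 2^4 = 6172 × 16)

98752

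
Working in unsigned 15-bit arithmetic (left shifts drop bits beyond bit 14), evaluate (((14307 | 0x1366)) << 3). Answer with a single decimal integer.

16184

14307 = 011011111100011
0x1366 = 001001101100110
→ | → 011011111100111 = 14311
→ << 3 (mod 2^15) → 011111100111000 = 16184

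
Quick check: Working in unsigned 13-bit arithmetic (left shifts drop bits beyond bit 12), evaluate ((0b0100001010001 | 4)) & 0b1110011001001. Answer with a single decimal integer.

2113

0b0100001010001 = 0100001010001
4 = 0000000000100
→ | → 0100001010101 = 2133
0b1110011001001 = 1110011001001
→ & → 0100001000001 = 2113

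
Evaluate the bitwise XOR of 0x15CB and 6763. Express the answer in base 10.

0x15CB = 1010111001011
6763 = 1101001101011
XOR → 0111110100000 = 4000

4000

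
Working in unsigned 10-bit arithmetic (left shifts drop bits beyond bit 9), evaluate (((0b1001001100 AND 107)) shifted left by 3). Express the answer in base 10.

0b1001001100 = 1001001100
107 = 0001101011
→ AND → 0001001000 = 72
→ shifted left by 3 (mod 2^10) → 1001000000 = 576

576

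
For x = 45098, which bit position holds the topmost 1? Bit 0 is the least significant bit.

45098 = 1011000000101010
The topmost 1 is at position 15 (since 2^15 = 32768 ≤ 45098 < 65536).

15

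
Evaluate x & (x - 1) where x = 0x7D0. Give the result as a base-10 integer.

1984

x = 11111010000 = 2000
x - 1 = 11111001111
AND   = 11111000000 = 1984
(x & (x - 1) clears the lowest set bit of x.)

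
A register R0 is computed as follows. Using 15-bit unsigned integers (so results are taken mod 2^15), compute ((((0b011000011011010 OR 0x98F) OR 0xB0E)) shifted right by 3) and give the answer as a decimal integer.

0b011000011011010 = 011000011011010
0x98F = 000100110001111
→ OR → 011100111011111 = 14815
0xB0E = 000101100001110
→ OR → 011101111011111 = 15327
→ shifted right by 3 → 000011101111011 = 1915

1915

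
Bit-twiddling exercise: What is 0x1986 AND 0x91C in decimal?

2308

0x1986 = 1100110000110
0x91C = 0100100011100
AND → 0100100000100 = 2308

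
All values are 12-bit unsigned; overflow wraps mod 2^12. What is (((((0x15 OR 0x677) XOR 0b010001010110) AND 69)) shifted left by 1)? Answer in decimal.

0x15 = 000000010101
0x677 = 011001110111
→ OR → 011001110111 = 1655
0b010001010110 = 010001010110
→ XOR → 001000100001 = 545
69 = 000001000101
→ AND → 000000000001 = 1
→ shifted left by 1 (mod 2^12) → 000000000010 = 2

2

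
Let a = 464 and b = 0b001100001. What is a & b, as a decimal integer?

464 = 111010000
b = 001100001
AND → 001000000 = 64

64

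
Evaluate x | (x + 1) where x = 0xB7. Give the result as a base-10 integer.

191

x = 10110111 = 183
x + 1 = 10111000
OR    = 10111111 = 191
(x | (x + 1) sets the lowest cleared bit.)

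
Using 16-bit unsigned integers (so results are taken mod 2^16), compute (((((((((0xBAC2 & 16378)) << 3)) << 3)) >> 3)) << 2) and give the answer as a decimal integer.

22592

0xBAC2 = 1011101011000010
16378 = 0011111111111010
→ & → 0011101011000010 = 15042
→ << 3 (mod 2^16) → 1101011000010000 = 54800
→ << 3 (mod 2^16) → 1011000010000000 = 45184
→ >> 3 → 0001011000010000 = 5648
→ << 2 (mod 2^16) → 0101100001000000 = 22592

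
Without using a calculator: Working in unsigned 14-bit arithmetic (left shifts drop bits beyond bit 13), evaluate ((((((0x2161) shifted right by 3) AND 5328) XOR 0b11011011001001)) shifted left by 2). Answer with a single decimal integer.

0x2161 = 10000101100001
→ shifted right by 3 → 00010000101100 = 1068
5328 = 01010011010000
→ AND → 00010000000000 = 1024
0b11011011001001 = 11011011001001
→ XOR → 11001011001001 = 13001
→ shifted left by 2 (mod 2^14) → 00101100100100 = 2852

2852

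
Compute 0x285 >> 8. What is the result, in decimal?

0x285 = 1010000101
shift right by 8 → 0000000010 = 2
(equivalently, floor(645 / 256))

2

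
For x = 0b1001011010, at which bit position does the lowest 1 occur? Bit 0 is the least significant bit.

0b1001011010 = 1001011010
Trailing zeros: 1, so the lowest set bit is bit 1 (value 2).

1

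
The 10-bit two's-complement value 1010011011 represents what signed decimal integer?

-357

pattern = 1010011011 (MSB is 1 ⇒ negative)
Invert: 0101100100, add 1 → 0101100101 = 357, so the value is -357.
(Equivalently: 667 - 2^10 = 667 - 1024 = -357.)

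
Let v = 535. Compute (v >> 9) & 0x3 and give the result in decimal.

1

v = 001000010111
Shift right by 9: 001
Mask low 2 bits: 01 = 1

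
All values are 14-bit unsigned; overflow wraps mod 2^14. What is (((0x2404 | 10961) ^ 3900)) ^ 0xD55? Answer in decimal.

0x2404 = 10010000000100
10961 = 10101011010001
→ | → 10111011010101 = 11989
3900 = 00111100111100
→ ^ → 10000111101001 = 8681
0xD55 = 00110101010101
→ ^ → 10110010111100 = 11452

11452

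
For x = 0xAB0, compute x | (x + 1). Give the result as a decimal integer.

x = 101010110000 = 2736
x + 1 = 101010110001
OR    = 101010110001 = 2737
(x | (x + 1) sets the lowest cleared bit.)

2737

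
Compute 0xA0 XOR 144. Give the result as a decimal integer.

48

0xA0 = 10100000
144 = 10010000
XOR → 00110000 = 48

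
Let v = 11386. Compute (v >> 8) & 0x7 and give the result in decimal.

v = 0010110001111010
Shift right by 8: 00101100
Mask low 3 bits: 100 = 4

4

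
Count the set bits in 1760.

1760 = 11011100000
Count the 1s: 1 + 1 + 1 + 1 + 1 = 5

5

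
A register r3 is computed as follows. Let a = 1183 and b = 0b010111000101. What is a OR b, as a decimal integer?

1503

1183 = 10010011111
b = 10111000101
 OR → 10111011111 = 1503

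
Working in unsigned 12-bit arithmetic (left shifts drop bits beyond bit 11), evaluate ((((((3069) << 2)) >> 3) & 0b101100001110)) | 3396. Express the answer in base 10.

3406

3069 = 101111111101
→ << 2 (mod 2^12) → 111111110100 = 4084
→ >> 3 → 000111111110 = 510
0b101100001110 = 101100001110
→ & → 000100001110 = 270
3396 = 110101000100
→ | → 110101001110 = 3406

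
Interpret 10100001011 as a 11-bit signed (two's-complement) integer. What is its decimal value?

-757

pattern = 10100001011 (MSB is 1 ⇒ negative)
Invert: 01011110100, add 1 → 01011110101 = 757, so the value is -757.
(Equivalently: 1291 - 2^11 = 1291 - 2048 = -757.)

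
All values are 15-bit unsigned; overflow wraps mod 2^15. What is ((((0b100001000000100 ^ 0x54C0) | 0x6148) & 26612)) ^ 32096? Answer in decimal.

0b100001000000100 = 100001000000100
0x54C0 = 101010011000000
→ ^ → 001011011000100 = 5828
0x6148 = 110000101001000
→ | → 111011111001100 = 30668
26612 = 110011111110100
→ & → 110011111000100 = 26564
32096 = 111110101100000
→ ^ → 001101010100100 = 6820

6820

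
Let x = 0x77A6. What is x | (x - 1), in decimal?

30631

x = 111011110100110 = 30630
x - 1 = 111011110100101
OR    = 111011110100111 = 30631
(x | (x - 1) sets all bits below the lowest set bit.)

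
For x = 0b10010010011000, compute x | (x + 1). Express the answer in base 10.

x = 10010010011000 = 9368
x + 1 = 10010010011001
OR    = 10010010011001 = 9369
(x | (x + 1) sets the lowest cleared bit.)

9369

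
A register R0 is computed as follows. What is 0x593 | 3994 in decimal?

3995

0x593 = 010110010011
3994 = 111110011010
 OR → 111110011011 = 3995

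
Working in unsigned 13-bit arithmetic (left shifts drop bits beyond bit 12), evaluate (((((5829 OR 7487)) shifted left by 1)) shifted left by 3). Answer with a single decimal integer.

8176

5829 = 1011011000101
7487 = 1110100111111
→ OR → 1111111111111 = 8191
→ shifted left by 1 (mod 2^13) → 1111111111110 = 8190
→ shifted left by 3 (mod 2^13) → 1111111110000 = 8176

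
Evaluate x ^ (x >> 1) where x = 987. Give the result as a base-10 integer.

566

x = 1111011011 = 987
x>>1 = 0111101101
XOR  = 1000110110 = 566
(x ^ (x >> 1) gives the standard binary-reflected Gray code of x.)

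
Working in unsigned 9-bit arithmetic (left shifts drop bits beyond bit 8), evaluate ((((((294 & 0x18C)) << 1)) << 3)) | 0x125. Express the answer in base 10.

357

294 = 100100110
0x18C = 110001100
→ & → 100000100 = 260
→ << 1 (mod 2^9) → 000001000 = 8
→ << 3 (mod 2^9) → 001000000 = 64
0x125 = 100100101
→ | → 101100101 = 357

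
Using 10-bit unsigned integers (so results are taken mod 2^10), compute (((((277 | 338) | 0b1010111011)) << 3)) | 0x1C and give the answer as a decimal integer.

277 = 0100010101
338 = 0101010010
→ | → 0101010111 = 343
0b1010111011 = 1010111011
→ | → 1111111111 = 1023
→ << 3 (mod 2^10) → 1111111000 = 1016
0x1C = 0000011100
→ | → 1111111100 = 1020

1020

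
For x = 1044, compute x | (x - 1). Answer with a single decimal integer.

1047

x = 10000010100 = 1044
x - 1 = 10000010011
OR    = 10000010111 = 1047
(x | (x - 1) sets all bits below the lowest set bit.)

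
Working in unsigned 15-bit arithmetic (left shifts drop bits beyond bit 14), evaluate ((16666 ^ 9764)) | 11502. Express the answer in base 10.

16666 = 100000100011010
9764 = 010011000100100
→ ^ → 110011100111110 = 26430
11502 = 010110011101110
→ | → 110111111111110 = 28670

28670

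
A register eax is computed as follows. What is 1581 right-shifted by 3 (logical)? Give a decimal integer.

1581 = 11000101101
shift right by 3 → 00011000101 = 197
(equivalently, floor(1581 / 8))

197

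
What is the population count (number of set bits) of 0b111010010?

5

n = 111010010
Count the 1s: 1 + 1 + 1 + 1 + 1 = 5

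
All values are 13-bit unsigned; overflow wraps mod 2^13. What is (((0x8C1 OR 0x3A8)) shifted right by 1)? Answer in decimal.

1524

0x8C1 = 0100011000001
0x3A8 = 0001110101000
→ OR → 0101111101001 = 3049
→ shifted right by 1 → 0010111110100 = 1524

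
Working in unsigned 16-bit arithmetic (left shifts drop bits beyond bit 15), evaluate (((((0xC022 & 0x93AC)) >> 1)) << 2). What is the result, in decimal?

64

0xC022 = 1100000000100010
0x93AC = 1001001110101100
→ & → 1000000000100000 = 32800
→ >> 1 → 0100000000010000 = 16400
→ << 2 (mod 2^16) → 0000000001000000 = 64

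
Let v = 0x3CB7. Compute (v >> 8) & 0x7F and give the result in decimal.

v = 011110010110111
Shift right by 8: 0111100
Mask low 7 bits: 0111100 = 60

60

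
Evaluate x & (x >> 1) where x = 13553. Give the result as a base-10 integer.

x = 11010011110001 = 13553
x>>1 = 01101001111000
AND  = 01000001110000 = 4208
(x & (x >> 1) has a 1 wherever x has two consecutive 1 bits.)

4208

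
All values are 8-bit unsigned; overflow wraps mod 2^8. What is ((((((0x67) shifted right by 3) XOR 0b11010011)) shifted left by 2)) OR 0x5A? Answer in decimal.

126

0x67 = 01100111
→ shifted right by 3 → 00001100 = 12
0b11010011 = 11010011
→ XOR → 11011111 = 223
→ shifted left by 2 (mod 2^8) → 01111100 = 124
0x5A = 01011010
→ OR → 01111110 = 126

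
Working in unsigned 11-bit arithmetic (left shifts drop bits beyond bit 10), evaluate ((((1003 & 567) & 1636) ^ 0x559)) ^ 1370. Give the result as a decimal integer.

1003 = 01111101011
567 = 01000110111
→ & → 01000100011 = 547
1636 = 11001100100
→ & → 01000100000 = 544
0x559 = 10101011001
→ ^ → 11101111001 = 1913
1370 = 10101011010
→ ^ → 01000100011 = 547

547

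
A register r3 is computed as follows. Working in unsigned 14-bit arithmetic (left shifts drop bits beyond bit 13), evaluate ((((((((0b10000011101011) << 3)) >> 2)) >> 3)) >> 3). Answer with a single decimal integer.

0b10000011101011 = 10000011101011
→ << 3 (mod 2^14) → 00011101011000 = 1880
→ >> 2 → 00000111010110 = 470
→ >> 3 → 00000000111010 = 58
→ >> 3 → 00000000000111 = 7

7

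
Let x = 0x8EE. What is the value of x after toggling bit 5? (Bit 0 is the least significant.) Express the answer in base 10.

2254

x = 100011101110
bit 5 is currently 1; toggle it via x ^ (1 << 5) = x ^ 32
→ 100011001110 = 2254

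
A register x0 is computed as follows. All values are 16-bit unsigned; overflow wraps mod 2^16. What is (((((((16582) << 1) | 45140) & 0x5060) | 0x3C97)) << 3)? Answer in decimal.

59064

16582 = 0100000011000110
→ << 1 (mod 2^16) → 1000000110001100 = 33164
45140 = 1011000001010100
→ | → 1011000111011100 = 45532
0x5060 = 0101000001100000
→ & → 0001000001000000 = 4160
0x3C97 = 0011110010010111
→ | → 0011110011010111 = 15575
→ << 3 (mod 2^16) → 1110011010111000 = 59064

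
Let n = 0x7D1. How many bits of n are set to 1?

0x7D1 = 11111010001
Count the 1s: 1 + 1 + 1 + 1 + 1 + 1 + 1 = 7

7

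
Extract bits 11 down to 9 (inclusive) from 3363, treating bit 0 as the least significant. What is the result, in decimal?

v = 110100100011
Shift right by 9: 110
Mask low 3 bits: 110 = 6

6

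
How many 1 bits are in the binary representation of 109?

109 = 1101101
Count the 1s: 1 + 1 + 1 + 1 + 1 = 5

5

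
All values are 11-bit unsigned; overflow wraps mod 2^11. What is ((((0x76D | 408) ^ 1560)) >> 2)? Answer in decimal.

121

0x76D = 11101101101
408 = 00110011000
→ | → 11111111101 = 2045
1560 = 11000011000
→ ^ → 00111100101 = 485
→ >> 2 → 00001111001 = 121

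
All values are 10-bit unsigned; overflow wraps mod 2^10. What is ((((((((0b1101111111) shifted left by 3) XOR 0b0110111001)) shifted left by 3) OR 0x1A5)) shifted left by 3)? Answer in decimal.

360

0b1101111111 = 1101111111
→ shifted left by 3 (mod 2^10) → 1111111000 = 1016
0b0110111001 = 0110111001
→ XOR → 1001000001 = 577
→ shifted left by 3 (mod 2^10) → 1000001000 = 520
0x1A5 = 0110100101
→ OR → 1110101101 = 941
→ shifted left by 3 (mod 2^10) → 0101101000 = 360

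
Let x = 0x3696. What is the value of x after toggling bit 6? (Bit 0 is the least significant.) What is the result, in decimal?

14038

x = 011011010010110
bit 6 is currently 0; toggle it via x ^ (1 << 6) = x ^ 64
→ 011011011010110 = 14038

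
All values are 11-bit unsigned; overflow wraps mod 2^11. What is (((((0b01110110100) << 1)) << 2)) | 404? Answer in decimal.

1460

0b01110110100 = 01110110100
→ << 1 (mod 2^11) → 11101101000 = 1896
→ << 2 (mod 2^11) → 10110100000 = 1440
404 = 00110010100
→ | → 10110110100 = 1460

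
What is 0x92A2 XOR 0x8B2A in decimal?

0x92A2 = 1001001010100010
0x8B2A = 1000101100101010
XOR → 0001100110001000 = 6536

6536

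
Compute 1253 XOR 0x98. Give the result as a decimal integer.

1149

1253 = 10011100101
0x98 = 00010011000
XOR → 10001111101 = 1149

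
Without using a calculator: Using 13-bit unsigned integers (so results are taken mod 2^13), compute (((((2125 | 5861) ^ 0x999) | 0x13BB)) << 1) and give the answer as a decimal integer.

4094

2125 = 0100001001101
5861 = 1011011100101
→ | → 1111011101101 = 7917
0x999 = 0100110011001
→ ^ → 1011101110100 = 6004
0x13BB = 1001110111011
→ | → 1011111111111 = 6143
→ << 1 (mod 2^13) → 0111111111110 = 4094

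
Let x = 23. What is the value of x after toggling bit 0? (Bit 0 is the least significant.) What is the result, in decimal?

22

x = 0000010111
bit 0 is currently 1; toggle it via x ^ (1 << 0) = x ^ 1
→ 0000010110 = 22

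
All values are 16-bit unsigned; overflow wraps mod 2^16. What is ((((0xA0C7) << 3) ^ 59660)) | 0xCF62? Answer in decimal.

61302

0xA0C7 = 1010000011000111
→ << 3 (mod 2^16) → 0000011000111000 = 1592
59660 = 1110100100001100
→ ^ → 1110111100110100 = 61236
0xCF62 = 1100111101100010
→ | → 1110111101110110 = 61302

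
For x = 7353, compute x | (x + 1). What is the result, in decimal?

7355

x = 1110010111001 = 7353
x + 1 = 1110010111010
OR    = 1110010111011 = 7355
(x | (x + 1) sets the lowest cleared bit.)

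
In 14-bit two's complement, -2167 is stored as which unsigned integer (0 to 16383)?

2167 in 14 bits: 00100001110111
Invert: 11011110001000
Add 1:  11011110001001 = 14217
(Check: 2^14 - 2167 = 16384 - 2167 = 14217.)

14217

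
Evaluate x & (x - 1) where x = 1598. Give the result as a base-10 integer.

1596

x = 11000111110 = 1598
x - 1 = 11000111101
AND   = 11000111100 = 1596
(x & (x - 1) clears the lowest set bit of x.)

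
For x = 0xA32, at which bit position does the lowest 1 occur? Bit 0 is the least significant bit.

1

0xA32 = 101000110010
Trailing zeros: 1, so the lowest set bit is bit 1 (value 2).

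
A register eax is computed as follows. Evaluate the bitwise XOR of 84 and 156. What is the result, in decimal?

84 = 01010100
156 = 10011100
XOR → 11001000 = 200

200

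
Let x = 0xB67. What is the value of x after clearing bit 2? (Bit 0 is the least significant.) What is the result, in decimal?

x = 101101100111
bit 2 is currently 1; clear it via x & ~(1 << 2) = x & ~4
→ 101101100011 = 2915

2915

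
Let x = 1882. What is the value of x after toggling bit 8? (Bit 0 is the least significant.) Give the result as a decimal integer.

1626

x = 0011101011010
bit 8 is currently 1; toggle it via x ^ (1 << 8) = x ^ 256
→ 0011001011010 = 1626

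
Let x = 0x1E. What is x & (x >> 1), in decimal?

x = 11110 = 30
x>>1 = 01111
AND  = 01110 = 14
(x & (x >> 1) has a 1 wherever x has two consecutive 1 bits.)

14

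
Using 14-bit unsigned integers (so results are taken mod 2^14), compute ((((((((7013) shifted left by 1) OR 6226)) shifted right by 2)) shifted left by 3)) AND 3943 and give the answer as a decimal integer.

7013 = 01101101100101
→ shifted left by 1 (mod 2^14) → 11011011001010 = 14026
6226 = 01100001010010
→ OR → 11111011011010 = 16090
→ shifted right by 2 → 00111110110110 = 4022
→ shifted left by 3 (mod 2^14) → 11110110110000 = 15792
3943 = 00111101100111
→ AND → 00110100100000 = 3360

3360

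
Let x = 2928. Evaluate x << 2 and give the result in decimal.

2928 = 00101101110000
shift left by 2 → 10110111000000 = 11712
(equivalently, 2928 × 2^2 = 2928 × 4)

11712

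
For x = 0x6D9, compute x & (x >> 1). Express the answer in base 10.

x = 11011011001 = 1753
x>>1 = 01101101100
AND  = 01001001000 = 584
(x & (x >> 1) has a 1 wherever x has two consecutive 1 bits.)

584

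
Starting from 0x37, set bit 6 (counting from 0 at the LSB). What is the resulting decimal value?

x = 000110111
bit 6 is currently 0; set it via x | (1 << 6) = x | 64
→ 001110111 = 119

119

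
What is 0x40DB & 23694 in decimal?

16522

0x40DB = 100000011011011
23694 = 101110010001110
AND → 100000010001010 = 16522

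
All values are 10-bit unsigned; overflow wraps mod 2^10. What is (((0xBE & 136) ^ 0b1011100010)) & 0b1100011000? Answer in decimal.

520

0xBE = 0010111110
136 = 0010001000
→ & → 0010001000 = 136
0b1011100010 = 1011100010
→ ^ → 1001101010 = 618
0b1100011000 = 1100011000
→ & → 1000001000 = 520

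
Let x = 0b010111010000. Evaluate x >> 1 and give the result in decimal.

x = 10111010000
shift right by 1 → 01011101000 = 744
(equivalently, floor(1488 / 2))

744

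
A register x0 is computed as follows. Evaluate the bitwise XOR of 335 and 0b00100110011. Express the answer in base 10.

335 = 101001111
b = 100110011
XOR → 001111100 = 124

124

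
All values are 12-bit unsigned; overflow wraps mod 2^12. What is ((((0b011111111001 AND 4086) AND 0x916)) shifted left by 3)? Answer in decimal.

0b011111111001 = 011111111001
4086 = 111111110110
→ AND → 011111110000 = 2032
0x916 = 100100010110
→ AND → 000100010000 = 272
→ shifted left by 3 (mod 2^12) → 100010000000 = 2176

2176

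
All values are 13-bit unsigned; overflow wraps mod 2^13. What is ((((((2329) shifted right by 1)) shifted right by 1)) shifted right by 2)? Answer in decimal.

2329 = 0100100011001
→ shifted right by 1 → 0010010001100 = 1164
→ shifted right by 1 → 0001001000110 = 582
→ shifted right by 2 → 0000010010001 = 145

145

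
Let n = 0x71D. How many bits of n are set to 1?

7

0x71D = 11100011101
Count the 1s: 1 + 1 + 1 + 1 + 1 + 1 + 1 = 7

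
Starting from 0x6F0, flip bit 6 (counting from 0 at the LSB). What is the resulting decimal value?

1712

x = 11011110000
bit 6 is currently 1; toggle it via x ^ (1 << 6) = x ^ 64
→ 11010110000 = 1712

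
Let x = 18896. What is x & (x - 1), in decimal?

18880

x = 100100111010000 = 18896
x - 1 = 100100111001111
AND   = 100100111000000 = 18880
(x & (x - 1) clears the lowest set bit of x.)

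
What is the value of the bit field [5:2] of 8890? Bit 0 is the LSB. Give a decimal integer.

14

v = 10001010111010
Shift right by 2: 100010101110
Mask low 4 bits: 1110 = 14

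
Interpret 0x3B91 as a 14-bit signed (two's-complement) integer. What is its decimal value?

-1135

pattern = 11101110010001 (MSB is 1 ⇒ negative)
Invert: 00010001101110, add 1 → 00010001101111 = 1135, so the value is -1135.
(Equivalently: 15249 - 2^14 = 15249 - 16384 = -1135.)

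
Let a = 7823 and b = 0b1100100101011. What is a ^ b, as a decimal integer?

7823 = 1111010001111
b = 1100100101011
XOR → 0011110100100 = 1956

1956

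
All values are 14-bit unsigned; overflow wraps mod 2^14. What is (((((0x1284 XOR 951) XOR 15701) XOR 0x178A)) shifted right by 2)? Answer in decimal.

0x1284 = 01001010000100
951 = 00001110110111
→ XOR → 01000100110011 = 4403
15701 = 11110101010101
→ XOR → 10110001100110 = 11366
0x178A = 01011110001010
→ XOR → 11101111101100 = 15340
→ shifted right by 2 → 00111011111011 = 3835

3835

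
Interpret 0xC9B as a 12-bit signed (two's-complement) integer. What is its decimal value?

-869

pattern = 110010011011 (MSB is 1 ⇒ negative)
Invert: 001101100100, add 1 → 001101100101 = 869, so the value is -869.
(Equivalently: 3227 - 2^12 = 3227 - 4096 = -869.)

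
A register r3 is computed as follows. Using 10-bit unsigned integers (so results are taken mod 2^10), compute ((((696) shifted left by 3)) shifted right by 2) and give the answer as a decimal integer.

696 = 1010111000
→ shifted left by 3 (mod 2^10) → 0111000000 = 448
→ shifted right by 2 → 0001110000 = 112

112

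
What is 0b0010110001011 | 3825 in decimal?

4091

a = 010110001011
3825 = 111011110001
 OR → 111111111011 = 4091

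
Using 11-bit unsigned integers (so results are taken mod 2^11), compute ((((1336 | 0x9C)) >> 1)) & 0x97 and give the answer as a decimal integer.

1336 = 10100111000
0x9C = 00010011100
→ | → 10110111100 = 1468
→ >> 1 → 01011011110 = 734
0x97 = 00010010111
→ & → 00010010110 = 150

150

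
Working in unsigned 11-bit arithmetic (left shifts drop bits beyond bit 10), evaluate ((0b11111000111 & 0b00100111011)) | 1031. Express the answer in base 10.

0b11111000111 = 11111000111
0b00100111011 = 00100111011
→ & → 00100000011 = 259
1031 = 10000000111
→ | → 10100000111 = 1287

1287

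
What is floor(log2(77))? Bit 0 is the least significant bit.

77 = 1001101
The topmost 1 is at position 6 (since 2^6 = 64 ≤ 77 < 128).

6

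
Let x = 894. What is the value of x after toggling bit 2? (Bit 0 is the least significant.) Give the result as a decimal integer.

x = 1101111110
bit 2 is currently 1; toggle it via x ^ (1 << 2) = x ^ 4
→ 1101111010 = 890

890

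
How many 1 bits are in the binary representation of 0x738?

0x738 = 11100111000
Count the 1s: 1 + 1 + 1 + 1 + 1 + 1 = 6

6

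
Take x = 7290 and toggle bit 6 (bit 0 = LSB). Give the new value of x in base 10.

7226

x = 01110001111010
bit 6 is currently 1; toggle it via x ^ (1 << 6) = x ^ 64
→ 01110000111010 = 7226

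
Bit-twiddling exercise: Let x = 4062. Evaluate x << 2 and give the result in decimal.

4062 = 00111111011110
shift left by 2 → 11111101111000 = 16248
(equivalently, 4062 × 2^2 = 4062 × 4)

16248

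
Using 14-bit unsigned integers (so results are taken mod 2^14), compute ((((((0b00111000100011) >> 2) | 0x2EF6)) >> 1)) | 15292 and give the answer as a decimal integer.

16383

0b00111000100011 = 00111000100011
→ >> 2 → 00001110001000 = 904
0x2EF6 = 10111011110110
→ | → 10111111111110 = 12286
→ >> 1 → 01011111111111 = 6143
15292 = 11101110111100
→ | → 11111111111111 = 16383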